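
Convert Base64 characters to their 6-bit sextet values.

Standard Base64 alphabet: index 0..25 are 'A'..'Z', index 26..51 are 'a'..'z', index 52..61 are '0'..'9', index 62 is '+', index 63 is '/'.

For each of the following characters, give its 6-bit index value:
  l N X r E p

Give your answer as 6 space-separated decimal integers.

'l': a..z range, 26 + ord('l') − ord('a') = 37
'N': A..Z range, ord('N') − ord('A') = 13
'X': A..Z range, ord('X') − ord('A') = 23
'r': a..z range, 26 + ord('r') − ord('a') = 43
'E': A..Z range, ord('E') − ord('A') = 4
'p': a..z range, 26 + ord('p') − ord('a') = 41

Answer: 37 13 23 43 4 41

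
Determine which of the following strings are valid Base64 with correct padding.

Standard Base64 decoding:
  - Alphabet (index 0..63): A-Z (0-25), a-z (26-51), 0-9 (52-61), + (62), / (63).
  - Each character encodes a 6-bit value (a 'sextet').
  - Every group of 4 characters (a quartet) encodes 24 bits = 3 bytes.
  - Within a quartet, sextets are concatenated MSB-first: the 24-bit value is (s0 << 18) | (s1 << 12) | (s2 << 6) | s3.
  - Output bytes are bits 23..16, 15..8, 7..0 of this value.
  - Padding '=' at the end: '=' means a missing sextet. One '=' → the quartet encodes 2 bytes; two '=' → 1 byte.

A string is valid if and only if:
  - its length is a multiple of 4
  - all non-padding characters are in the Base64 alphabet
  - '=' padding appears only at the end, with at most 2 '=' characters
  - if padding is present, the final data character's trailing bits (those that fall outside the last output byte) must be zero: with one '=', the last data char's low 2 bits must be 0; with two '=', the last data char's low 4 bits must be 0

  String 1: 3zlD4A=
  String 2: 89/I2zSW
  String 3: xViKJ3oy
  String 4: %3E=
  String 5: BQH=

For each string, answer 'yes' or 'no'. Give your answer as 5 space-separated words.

String 1: '3zlD4A=' → invalid (len=7 not mult of 4)
String 2: '89/I2zSW' → valid
String 3: 'xViKJ3oy' → valid
String 4: '%3E=' → invalid (bad char(s): ['%'])
String 5: 'BQH=' → invalid (bad trailing bits)

Answer: no yes yes no no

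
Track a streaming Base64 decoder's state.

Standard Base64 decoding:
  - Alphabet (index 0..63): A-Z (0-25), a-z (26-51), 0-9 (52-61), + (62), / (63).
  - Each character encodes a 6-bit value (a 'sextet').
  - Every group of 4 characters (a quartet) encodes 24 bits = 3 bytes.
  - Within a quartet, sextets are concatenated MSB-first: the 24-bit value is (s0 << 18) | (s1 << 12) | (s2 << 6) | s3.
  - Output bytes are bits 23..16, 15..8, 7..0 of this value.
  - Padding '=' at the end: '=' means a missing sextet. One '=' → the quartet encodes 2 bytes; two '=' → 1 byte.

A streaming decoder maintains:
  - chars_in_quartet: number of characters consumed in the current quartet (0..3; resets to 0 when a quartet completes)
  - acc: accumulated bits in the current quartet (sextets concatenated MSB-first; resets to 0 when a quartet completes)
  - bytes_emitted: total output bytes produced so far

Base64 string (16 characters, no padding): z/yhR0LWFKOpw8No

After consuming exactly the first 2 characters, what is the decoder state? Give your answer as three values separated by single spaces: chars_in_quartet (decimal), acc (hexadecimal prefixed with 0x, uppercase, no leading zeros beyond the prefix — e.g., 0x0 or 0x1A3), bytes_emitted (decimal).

After char 0 ('z'=51): chars_in_quartet=1 acc=0x33 bytes_emitted=0
After char 1 ('/'=63): chars_in_quartet=2 acc=0xCFF bytes_emitted=0

Answer: 2 0xCFF 0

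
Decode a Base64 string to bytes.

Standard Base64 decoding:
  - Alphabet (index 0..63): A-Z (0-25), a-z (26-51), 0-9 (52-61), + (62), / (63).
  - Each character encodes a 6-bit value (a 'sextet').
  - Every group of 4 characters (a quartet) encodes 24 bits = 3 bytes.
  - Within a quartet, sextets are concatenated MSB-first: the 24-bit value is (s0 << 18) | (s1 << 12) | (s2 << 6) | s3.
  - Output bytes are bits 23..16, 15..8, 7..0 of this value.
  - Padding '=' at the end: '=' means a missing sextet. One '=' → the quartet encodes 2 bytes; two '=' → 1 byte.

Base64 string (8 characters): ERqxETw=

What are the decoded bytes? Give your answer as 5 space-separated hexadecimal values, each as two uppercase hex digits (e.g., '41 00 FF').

After char 0 ('E'=4): chars_in_quartet=1 acc=0x4 bytes_emitted=0
After char 1 ('R'=17): chars_in_quartet=2 acc=0x111 bytes_emitted=0
After char 2 ('q'=42): chars_in_quartet=3 acc=0x446A bytes_emitted=0
After char 3 ('x'=49): chars_in_quartet=4 acc=0x111AB1 -> emit 11 1A B1, reset; bytes_emitted=3
After char 4 ('E'=4): chars_in_quartet=1 acc=0x4 bytes_emitted=3
After char 5 ('T'=19): chars_in_quartet=2 acc=0x113 bytes_emitted=3
After char 6 ('w'=48): chars_in_quartet=3 acc=0x44F0 bytes_emitted=3
Padding '=': partial quartet acc=0x44F0 -> emit 11 3C; bytes_emitted=5

Answer: 11 1A B1 11 3C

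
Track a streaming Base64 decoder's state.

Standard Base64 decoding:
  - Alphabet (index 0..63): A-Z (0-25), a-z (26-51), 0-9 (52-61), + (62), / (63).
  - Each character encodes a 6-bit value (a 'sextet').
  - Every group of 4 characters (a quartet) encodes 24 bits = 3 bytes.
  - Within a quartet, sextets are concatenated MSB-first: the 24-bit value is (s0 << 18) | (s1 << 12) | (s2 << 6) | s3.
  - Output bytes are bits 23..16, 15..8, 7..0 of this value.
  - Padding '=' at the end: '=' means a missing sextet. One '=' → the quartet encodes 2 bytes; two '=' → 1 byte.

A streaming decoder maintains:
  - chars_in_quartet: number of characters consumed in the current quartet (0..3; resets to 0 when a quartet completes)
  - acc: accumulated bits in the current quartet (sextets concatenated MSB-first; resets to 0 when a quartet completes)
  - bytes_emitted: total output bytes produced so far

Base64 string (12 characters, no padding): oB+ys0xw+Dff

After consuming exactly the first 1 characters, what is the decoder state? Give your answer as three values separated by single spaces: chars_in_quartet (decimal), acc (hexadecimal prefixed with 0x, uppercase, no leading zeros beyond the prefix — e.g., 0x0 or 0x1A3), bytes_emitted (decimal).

After char 0 ('o'=40): chars_in_quartet=1 acc=0x28 bytes_emitted=0

Answer: 1 0x28 0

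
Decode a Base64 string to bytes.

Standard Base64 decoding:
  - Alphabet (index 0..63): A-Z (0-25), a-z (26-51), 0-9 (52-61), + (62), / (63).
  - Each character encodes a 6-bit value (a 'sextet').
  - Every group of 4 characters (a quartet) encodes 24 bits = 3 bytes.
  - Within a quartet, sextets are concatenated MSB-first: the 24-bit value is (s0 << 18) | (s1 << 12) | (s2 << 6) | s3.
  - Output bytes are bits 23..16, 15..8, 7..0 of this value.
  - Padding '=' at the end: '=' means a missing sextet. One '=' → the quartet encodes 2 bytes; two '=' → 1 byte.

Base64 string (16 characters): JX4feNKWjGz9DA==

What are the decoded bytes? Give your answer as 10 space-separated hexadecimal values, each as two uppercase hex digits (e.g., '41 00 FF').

After char 0 ('J'=9): chars_in_quartet=1 acc=0x9 bytes_emitted=0
After char 1 ('X'=23): chars_in_quartet=2 acc=0x257 bytes_emitted=0
After char 2 ('4'=56): chars_in_quartet=3 acc=0x95F8 bytes_emitted=0
After char 3 ('f'=31): chars_in_quartet=4 acc=0x257E1F -> emit 25 7E 1F, reset; bytes_emitted=3
After char 4 ('e'=30): chars_in_quartet=1 acc=0x1E bytes_emitted=3
After char 5 ('N'=13): chars_in_quartet=2 acc=0x78D bytes_emitted=3
After char 6 ('K'=10): chars_in_quartet=3 acc=0x1E34A bytes_emitted=3
After char 7 ('W'=22): chars_in_quartet=4 acc=0x78D296 -> emit 78 D2 96, reset; bytes_emitted=6
After char 8 ('j'=35): chars_in_quartet=1 acc=0x23 bytes_emitted=6
After char 9 ('G'=6): chars_in_quartet=2 acc=0x8C6 bytes_emitted=6
After char 10 ('z'=51): chars_in_quartet=3 acc=0x231B3 bytes_emitted=6
After char 11 ('9'=61): chars_in_quartet=4 acc=0x8C6CFD -> emit 8C 6C FD, reset; bytes_emitted=9
After char 12 ('D'=3): chars_in_quartet=1 acc=0x3 bytes_emitted=9
After char 13 ('A'=0): chars_in_quartet=2 acc=0xC0 bytes_emitted=9
Padding '==': partial quartet acc=0xC0 -> emit 0C; bytes_emitted=10

Answer: 25 7E 1F 78 D2 96 8C 6C FD 0C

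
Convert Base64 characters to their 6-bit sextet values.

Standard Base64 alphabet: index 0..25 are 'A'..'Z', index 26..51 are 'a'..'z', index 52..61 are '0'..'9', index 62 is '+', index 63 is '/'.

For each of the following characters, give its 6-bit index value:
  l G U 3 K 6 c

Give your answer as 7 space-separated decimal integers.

Answer: 37 6 20 55 10 58 28

Derivation:
'l': a..z range, 26 + ord('l') − ord('a') = 37
'G': A..Z range, ord('G') − ord('A') = 6
'U': A..Z range, ord('U') − ord('A') = 20
'3': 0..9 range, 52 + ord('3') − ord('0') = 55
'K': A..Z range, ord('K') − ord('A') = 10
'6': 0..9 range, 52 + ord('6') − ord('0') = 58
'c': a..z range, 26 + ord('c') − ord('a') = 28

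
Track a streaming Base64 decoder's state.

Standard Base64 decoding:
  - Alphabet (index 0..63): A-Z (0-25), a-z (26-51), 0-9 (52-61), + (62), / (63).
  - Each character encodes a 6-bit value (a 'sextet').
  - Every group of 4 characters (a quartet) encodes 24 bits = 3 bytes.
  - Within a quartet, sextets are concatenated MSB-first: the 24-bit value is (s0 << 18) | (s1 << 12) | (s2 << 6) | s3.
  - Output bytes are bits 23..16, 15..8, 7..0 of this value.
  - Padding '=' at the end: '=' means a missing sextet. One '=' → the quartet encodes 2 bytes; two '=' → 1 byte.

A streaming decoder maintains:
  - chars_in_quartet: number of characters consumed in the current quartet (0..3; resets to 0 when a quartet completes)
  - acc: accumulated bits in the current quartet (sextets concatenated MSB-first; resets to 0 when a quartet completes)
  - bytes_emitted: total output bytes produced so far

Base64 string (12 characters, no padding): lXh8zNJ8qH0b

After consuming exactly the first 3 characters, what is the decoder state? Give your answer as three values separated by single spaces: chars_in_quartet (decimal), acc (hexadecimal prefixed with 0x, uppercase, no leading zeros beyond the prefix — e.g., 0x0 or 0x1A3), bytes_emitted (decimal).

After char 0 ('l'=37): chars_in_quartet=1 acc=0x25 bytes_emitted=0
After char 1 ('X'=23): chars_in_quartet=2 acc=0x957 bytes_emitted=0
After char 2 ('h'=33): chars_in_quartet=3 acc=0x255E1 bytes_emitted=0

Answer: 3 0x255E1 0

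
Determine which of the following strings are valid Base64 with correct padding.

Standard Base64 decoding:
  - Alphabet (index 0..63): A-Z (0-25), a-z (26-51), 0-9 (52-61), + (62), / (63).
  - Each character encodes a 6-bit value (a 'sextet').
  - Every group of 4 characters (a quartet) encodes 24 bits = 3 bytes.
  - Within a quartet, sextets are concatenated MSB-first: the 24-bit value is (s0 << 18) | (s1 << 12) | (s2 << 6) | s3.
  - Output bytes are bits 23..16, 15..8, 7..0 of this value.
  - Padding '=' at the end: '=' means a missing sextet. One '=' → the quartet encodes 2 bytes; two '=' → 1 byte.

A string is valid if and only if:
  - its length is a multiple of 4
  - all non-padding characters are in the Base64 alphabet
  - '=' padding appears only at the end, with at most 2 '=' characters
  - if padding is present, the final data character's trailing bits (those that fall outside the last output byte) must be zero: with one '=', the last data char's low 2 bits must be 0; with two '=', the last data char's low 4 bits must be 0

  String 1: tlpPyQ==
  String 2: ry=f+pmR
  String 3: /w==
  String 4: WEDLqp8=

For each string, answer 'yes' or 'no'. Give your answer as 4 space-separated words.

Answer: yes no yes yes

Derivation:
String 1: 'tlpPyQ==' → valid
String 2: 'ry=f+pmR' → invalid (bad char(s): ['=']; '=' in middle)
String 3: '/w==' → valid
String 4: 'WEDLqp8=' → valid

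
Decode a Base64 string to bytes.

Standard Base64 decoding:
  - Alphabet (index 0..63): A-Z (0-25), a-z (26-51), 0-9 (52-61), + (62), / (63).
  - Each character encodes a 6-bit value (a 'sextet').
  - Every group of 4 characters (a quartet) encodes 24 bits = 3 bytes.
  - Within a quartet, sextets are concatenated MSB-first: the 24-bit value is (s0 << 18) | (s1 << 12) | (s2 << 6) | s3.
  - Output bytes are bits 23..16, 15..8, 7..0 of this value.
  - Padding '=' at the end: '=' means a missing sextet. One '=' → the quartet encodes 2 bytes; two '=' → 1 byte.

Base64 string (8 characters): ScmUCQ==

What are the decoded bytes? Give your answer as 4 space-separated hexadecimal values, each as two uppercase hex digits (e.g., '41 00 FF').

Answer: 49 C9 94 09

Derivation:
After char 0 ('S'=18): chars_in_quartet=1 acc=0x12 bytes_emitted=0
After char 1 ('c'=28): chars_in_quartet=2 acc=0x49C bytes_emitted=0
After char 2 ('m'=38): chars_in_quartet=3 acc=0x12726 bytes_emitted=0
After char 3 ('U'=20): chars_in_quartet=4 acc=0x49C994 -> emit 49 C9 94, reset; bytes_emitted=3
After char 4 ('C'=2): chars_in_quartet=1 acc=0x2 bytes_emitted=3
After char 5 ('Q'=16): chars_in_quartet=2 acc=0x90 bytes_emitted=3
Padding '==': partial quartet acc=0x90 -> emit 09; bytes_emitted=4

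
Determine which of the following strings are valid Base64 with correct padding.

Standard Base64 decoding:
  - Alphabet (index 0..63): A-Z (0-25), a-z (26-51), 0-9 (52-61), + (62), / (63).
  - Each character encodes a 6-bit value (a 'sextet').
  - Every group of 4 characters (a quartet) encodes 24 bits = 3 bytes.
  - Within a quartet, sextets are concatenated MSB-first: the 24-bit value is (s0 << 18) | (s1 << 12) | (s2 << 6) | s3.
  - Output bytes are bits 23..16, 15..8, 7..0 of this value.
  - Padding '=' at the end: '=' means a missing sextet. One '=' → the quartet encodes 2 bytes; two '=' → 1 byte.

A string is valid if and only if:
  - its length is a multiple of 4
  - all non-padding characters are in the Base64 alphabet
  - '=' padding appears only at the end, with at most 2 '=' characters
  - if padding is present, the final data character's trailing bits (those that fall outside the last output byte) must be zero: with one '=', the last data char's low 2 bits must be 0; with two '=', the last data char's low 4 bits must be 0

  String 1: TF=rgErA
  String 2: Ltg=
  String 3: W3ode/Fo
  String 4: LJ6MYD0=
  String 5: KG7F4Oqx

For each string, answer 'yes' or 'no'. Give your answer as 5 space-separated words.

Answer: no yes yes yes yes

Derivation:
String 1: 'TF=rgErA' → invalid (bad char(s): ['=']; '=' in middle)
String 2: 'Ltg=' → valid
String 3: 'W3ode/Fo' → valid
String 4: 'LJ6MYD0=' → valid
String 5: 'KG7F4Oqx' → valid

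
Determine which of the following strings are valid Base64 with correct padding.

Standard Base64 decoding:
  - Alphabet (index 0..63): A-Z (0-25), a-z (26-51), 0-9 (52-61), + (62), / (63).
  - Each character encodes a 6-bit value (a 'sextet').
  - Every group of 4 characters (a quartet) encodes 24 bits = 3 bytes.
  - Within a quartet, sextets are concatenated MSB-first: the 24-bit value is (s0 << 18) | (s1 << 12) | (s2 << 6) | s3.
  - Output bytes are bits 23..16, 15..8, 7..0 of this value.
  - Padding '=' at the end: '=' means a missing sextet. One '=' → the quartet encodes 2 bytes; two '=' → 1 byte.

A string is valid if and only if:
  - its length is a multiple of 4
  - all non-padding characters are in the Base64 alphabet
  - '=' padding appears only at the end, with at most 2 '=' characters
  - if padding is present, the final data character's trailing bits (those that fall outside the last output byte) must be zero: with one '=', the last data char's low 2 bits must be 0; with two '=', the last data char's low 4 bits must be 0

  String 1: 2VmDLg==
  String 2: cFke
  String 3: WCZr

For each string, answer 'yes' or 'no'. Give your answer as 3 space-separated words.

String 1: '2VmDLg==' → valid
String 2: 'cFke' → valid
String 3: 'WCZr' → valid

Answer: yes yes yes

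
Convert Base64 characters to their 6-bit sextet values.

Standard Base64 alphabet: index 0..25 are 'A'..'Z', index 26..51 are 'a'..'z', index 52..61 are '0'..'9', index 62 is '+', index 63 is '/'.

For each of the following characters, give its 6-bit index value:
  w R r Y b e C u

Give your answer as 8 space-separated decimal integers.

Answer: 48 17 43 24 27 30 2 46

Derivation:
'w': a..z range, 26 + ord('w') − ord('a') = 48
'R': A..Z range, ord('R') − ord('A') = 17
'r': a..z range, 26 + ord('r') − ord('a') = 43
'Y': A..Z range, ord('Y') − ord('A') = 24
'b': a..z range, 26 + ord('b') − ord('a') = 27
'e': a..z range, 26 + ord('e') − ord('a') = 30
'C': A..Z range, ord('C') − ord('A') = 2
'u': a..z range, 26 + ord('u') − ord('a') = 46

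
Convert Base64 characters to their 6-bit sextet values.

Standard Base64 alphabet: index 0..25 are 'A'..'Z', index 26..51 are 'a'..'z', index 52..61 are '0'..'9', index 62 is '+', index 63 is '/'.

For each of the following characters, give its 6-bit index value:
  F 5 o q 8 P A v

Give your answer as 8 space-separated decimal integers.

Answer: 5 57 40 42 60 15 0 47

Derivation:
'F': A..Z range, ord('F') − ord('A') = 5
'5': 0..9 range, 52 + ord('5') − ord('0') = 57
'o': a..z range, 26 + ord('o') − ord('a') = 40
'q': a..z range, 26 + ord('q') − ord('a') = 42
'8': 0..9 range, 52 + ord('8') − ord('0') = 60
'P': A..Z range, ord('P') − ord('A') = 15
'A': A..Z range, ord('A') − ord('A') = 0
'v': a..z range, 26 + ord('v') − ord('a') = 47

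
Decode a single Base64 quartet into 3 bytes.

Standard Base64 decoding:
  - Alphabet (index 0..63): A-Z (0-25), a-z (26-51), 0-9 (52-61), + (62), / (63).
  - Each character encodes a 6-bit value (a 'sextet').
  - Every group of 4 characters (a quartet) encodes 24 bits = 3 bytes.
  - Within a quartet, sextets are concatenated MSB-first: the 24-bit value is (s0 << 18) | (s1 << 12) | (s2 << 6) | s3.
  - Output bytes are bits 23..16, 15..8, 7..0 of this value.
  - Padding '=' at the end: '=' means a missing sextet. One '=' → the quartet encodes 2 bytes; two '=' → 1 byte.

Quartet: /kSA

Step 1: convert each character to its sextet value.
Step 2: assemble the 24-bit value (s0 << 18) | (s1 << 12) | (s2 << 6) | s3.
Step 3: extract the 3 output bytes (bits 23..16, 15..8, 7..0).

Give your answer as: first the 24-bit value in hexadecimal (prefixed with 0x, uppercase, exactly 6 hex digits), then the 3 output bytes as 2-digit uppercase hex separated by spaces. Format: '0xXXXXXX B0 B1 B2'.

Sextets: /=63, k=36, S=18, A=0
24-bit: (63<<18) | (36<<12) | (18<<6) | 0
      = 0xFC0000 | 0x024000 | 0x000480 | 0x000000
      = 0xFE4480
Bytes: (v>>16)&0xFF=FE, (v>>8)&0xFF=44, v&0xFF=80

Answer: 0xFE4480 FE 44 80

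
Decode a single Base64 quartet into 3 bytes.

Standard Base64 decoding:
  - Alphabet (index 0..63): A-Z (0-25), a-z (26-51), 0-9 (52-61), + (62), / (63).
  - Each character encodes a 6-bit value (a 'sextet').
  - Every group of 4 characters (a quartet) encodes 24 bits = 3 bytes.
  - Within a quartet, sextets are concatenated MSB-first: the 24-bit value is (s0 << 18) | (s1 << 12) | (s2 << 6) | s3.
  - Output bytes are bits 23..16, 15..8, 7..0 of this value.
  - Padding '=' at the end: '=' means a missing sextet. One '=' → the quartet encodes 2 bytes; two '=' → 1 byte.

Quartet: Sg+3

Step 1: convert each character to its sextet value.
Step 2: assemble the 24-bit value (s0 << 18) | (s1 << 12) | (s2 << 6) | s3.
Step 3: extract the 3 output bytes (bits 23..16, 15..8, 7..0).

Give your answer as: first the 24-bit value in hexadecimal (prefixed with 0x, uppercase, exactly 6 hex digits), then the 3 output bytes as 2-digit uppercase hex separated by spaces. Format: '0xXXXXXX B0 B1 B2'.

Sextets: S=18, g=32, +=62, 3=55
24-bit: (18<<18) | (32<<12) | (62<<6) | 55
      = 0x480000 | 0x020000 | 0x000F80 | 0x000037
      = 0x4A0FB7
Bytes: (v>>16)&0xFF=4A, (v>>8)&0xFF=0F, v&0xFF=B7

Answer: 0x4A0FB7 4A 0F B7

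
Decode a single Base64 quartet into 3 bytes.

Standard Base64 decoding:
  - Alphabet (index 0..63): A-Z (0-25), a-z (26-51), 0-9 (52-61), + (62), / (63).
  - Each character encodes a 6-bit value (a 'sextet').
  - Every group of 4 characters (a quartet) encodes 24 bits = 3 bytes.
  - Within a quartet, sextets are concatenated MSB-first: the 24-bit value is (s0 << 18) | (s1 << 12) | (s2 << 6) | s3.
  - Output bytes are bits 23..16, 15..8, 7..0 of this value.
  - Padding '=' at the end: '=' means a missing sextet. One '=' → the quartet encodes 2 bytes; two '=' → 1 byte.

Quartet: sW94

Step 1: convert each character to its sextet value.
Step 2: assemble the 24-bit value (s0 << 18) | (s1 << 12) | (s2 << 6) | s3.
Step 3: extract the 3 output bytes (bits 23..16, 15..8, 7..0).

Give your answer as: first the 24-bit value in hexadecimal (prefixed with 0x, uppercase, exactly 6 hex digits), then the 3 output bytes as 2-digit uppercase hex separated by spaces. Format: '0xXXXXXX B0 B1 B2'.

Answer: 0xB16F78 B1 6F 78

Derivation:
Sextets: s=44, W=22, 9=61, 4=56
24-bit: (44<<18) | (22<<12) | (61<<6) | 56
      = 0xB00000 | 0x016000 | 0x000F40 | 0x000038
      = 0xB16F78
Bytes: (v>>16)&0xFF=B1, (v>>8)&0xFF=6F, v&0xFF=78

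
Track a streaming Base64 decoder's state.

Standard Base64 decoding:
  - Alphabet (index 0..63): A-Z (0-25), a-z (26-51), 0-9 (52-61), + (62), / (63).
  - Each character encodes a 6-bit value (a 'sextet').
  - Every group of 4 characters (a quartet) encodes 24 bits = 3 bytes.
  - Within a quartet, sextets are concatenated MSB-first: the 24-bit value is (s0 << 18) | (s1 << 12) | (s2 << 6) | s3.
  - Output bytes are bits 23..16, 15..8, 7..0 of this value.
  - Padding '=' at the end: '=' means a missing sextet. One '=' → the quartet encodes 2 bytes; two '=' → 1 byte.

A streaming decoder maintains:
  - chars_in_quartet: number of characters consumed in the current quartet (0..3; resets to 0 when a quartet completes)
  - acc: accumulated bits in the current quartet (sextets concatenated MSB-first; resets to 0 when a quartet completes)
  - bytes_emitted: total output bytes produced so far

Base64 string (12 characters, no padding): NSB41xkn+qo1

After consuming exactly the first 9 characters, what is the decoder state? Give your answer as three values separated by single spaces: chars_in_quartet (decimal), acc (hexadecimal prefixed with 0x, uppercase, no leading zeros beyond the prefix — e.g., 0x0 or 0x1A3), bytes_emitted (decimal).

Answer: 1 0x3E 6

Derivation:
After char 0 ('N'=13): chars_in_quartet=1 acc=0xD bytes_emitted=0
After char 1 ('S'=18): chars_in_quartet=2 acc=0x352 bytes_emitted=0
After char 2 ('B'=1): chars_in_quartet=3 acc=0xD481 bytes_emitted=0
After char 3 ('4'=56): chars_in_quartet=4 acc=0x352078 -> emit 35 20 78, reset; bytes_emitted=3
After char 4 ('1'=53): chars_in_quartet=1 acc=0x35 bytes_emitted=3
After char 5 ('x'=49): chars_in_quartet=2 acc=0xD71 bytes_emitted=3
After char 6 ('k'=36): chars_in_quartet=3 acc=0x35C64 bytes_emitted=3
After char 7 ('n'=39): chars_in_quartet=4 acc=0xD71927 -> emit D7 19 27, reset; bytes_emitted=6
After char 8 ('+'=62): chars_in_quartet=1 acc=0x3E bytes_emitted=6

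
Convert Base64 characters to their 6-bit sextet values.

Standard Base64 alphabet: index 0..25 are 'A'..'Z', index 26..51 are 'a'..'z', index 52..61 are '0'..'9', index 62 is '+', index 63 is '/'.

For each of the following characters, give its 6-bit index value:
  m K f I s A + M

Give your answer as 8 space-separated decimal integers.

Answer: 38 10 31 8 44 0 62 12

Derivation:
'm': a..z range, 26 + ord('m') − ord('a') = 38
'K': A..Z range, ord('K') − ord('A') = 10
'f': a..z range, 26 + ord('f') − ord('a') = 31
'I': A..Z range, ord('I') − ord('A') = 8
's': a..z range, 26 + ord('s') − ord('a') = 44
'A': A..Z range, ord('A') − ord('A') = 0
'+': index 62
'M': A..Z range, ord('M') − ord('A') = 12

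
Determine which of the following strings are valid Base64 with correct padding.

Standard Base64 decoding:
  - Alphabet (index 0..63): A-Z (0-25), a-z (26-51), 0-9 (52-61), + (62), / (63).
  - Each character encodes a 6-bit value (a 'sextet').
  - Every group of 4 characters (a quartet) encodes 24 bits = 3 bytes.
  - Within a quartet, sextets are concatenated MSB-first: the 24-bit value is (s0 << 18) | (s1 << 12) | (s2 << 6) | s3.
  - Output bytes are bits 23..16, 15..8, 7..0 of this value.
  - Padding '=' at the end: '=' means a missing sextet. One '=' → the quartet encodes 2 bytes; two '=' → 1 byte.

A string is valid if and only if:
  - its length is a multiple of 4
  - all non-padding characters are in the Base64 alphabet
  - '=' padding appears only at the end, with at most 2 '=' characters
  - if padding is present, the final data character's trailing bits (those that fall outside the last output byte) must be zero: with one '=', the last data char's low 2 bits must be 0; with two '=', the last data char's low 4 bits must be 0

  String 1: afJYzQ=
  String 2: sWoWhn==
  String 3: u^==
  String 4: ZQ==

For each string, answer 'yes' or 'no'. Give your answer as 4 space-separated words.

Answer: no no no yes

Derivation:
String 1: 'afJYzQ=' → invalid (len=7 not mult of 4)
String 2: 'sWoWhn==' → invalid (bad trailing bits)
String 3: 'u^==' → invalid (bad char(s): ['^'])
String 4: 'ZQ==' → valid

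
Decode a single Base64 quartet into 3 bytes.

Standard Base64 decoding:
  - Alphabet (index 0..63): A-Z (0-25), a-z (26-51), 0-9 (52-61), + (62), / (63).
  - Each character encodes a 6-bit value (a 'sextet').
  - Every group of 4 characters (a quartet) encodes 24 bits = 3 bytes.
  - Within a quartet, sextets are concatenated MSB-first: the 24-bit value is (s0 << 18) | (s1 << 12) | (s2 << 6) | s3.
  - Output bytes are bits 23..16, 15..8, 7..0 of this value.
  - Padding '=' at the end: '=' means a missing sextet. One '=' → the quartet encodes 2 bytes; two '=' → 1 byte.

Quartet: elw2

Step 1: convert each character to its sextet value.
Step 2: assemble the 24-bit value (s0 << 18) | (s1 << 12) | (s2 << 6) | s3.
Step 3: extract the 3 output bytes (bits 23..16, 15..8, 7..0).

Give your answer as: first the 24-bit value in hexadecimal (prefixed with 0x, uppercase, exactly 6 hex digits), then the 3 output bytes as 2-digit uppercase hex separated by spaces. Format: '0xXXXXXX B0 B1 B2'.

Sextets: e=30, l=37, w=48, 2=54
24-bit: (30<<18) | (37<<12) | (48<<6) | 54
      = 0x780000 | 0x025000 | 0x000C00 | 0x000036
      = 0x7A5C36
Bytes: (v>>16)&0xFF=7A, (v>>8)&0xFF=5C, v&0xFF=36

Answer: 0x7A5C36 7A 5C 36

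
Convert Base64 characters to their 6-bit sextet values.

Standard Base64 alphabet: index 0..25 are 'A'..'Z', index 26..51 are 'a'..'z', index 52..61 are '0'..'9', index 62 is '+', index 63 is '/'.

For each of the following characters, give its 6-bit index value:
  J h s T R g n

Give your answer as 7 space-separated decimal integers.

Answer: 9 33 44 19 17 32 39

Derivation:
'J': A..Z range, ord('J') − ord('A') = 9
'h': a..z range, 26 + ord('h') − ord('a') = 33
's': a..z range, 26 + ord('s') − ord('a') = 44
'T': A..Z range, ord('T') − ord('A') = 19
'R': A..Z range, ord('R') − ord('A') = 17
'g': a..z range, 26 + ord('g') − ord('a') = 32
'n': a..z range, 26 + ord('n') − ord('a') = 39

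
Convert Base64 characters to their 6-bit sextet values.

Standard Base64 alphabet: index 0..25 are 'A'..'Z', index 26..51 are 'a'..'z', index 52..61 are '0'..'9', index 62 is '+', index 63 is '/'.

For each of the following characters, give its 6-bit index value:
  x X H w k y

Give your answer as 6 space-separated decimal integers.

'x': a..z range, 26 + ord('x') − ord('a') = 49
'X': A..Z range, ord('X') − ord('A') = 23
'H': A..Z range, ord('H') − ord('A') = 7
'w': a..z range, 26 + ord('w') − ord('a') = 48
'k': a..z range, 26 + ord('k') − ord('a') = 36
'y': a..z range, 26 + ord('y') − ord('a') = 50

Answer: 49 23 7 48 36 50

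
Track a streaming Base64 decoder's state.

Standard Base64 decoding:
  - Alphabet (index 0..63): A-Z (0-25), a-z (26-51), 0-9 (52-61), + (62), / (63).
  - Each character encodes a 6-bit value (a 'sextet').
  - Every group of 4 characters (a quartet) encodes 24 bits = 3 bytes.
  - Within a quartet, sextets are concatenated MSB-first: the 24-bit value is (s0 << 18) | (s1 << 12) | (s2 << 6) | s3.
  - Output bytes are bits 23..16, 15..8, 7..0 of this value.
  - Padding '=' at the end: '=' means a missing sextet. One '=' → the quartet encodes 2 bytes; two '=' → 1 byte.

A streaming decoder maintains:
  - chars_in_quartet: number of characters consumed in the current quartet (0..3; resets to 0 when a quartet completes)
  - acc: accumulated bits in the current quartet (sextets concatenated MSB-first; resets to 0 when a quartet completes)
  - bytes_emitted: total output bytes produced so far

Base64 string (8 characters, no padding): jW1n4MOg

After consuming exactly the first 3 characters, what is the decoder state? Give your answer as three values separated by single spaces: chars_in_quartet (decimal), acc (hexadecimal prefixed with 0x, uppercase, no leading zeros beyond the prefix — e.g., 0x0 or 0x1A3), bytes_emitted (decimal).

After char 0 ('j'=35): chars_in_quartet=1 acc=0x23 bytes_emitted=0
After char 1 ('W'=22): chars_in_quartet=2 acc=0x8D6 bytes_emitted=0
After char 2 ('1'=53): chars_in_quartet=3 acc=0x235B5 bytes_emitted=0

Answer: 3 0x235B5 0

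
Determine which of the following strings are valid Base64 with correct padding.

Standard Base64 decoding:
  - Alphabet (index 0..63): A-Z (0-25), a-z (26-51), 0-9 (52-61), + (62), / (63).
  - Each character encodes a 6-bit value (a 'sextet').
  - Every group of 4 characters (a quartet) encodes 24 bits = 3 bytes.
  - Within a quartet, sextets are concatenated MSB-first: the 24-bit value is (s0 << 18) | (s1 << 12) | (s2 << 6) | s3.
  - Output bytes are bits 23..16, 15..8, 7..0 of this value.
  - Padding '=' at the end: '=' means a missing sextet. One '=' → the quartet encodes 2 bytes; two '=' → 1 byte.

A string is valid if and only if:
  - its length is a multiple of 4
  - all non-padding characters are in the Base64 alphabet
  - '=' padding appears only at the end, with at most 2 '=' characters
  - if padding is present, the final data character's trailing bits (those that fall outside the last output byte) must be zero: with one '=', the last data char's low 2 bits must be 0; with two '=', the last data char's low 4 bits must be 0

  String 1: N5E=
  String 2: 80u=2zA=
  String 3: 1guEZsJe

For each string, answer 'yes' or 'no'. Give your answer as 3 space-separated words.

Answer: yes no yes

Derivation:
String 1: 'N5E=' → valid
String 2: '80u=2zA=' → invalid (bad char(s): ['=']; '=' in middle)
String 3: '1guEZsJe' → valid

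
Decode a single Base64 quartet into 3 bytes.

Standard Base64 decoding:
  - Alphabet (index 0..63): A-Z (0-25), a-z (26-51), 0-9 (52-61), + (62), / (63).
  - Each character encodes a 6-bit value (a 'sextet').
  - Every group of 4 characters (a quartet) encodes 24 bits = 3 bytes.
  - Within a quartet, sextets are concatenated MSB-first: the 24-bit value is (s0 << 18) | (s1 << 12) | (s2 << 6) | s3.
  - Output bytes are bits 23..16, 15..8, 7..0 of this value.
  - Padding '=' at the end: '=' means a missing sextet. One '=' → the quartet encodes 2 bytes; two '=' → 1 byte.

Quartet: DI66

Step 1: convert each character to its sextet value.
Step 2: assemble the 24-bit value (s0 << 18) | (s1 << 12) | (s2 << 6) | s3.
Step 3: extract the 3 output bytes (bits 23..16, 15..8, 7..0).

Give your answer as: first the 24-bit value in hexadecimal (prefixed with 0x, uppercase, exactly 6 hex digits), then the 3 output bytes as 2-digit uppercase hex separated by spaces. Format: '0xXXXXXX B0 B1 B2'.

Sextets: D=3, I=8, 6=58, 6=58
24-bit: (3<<18) | (8<<12) | (58<<6) | 58
      = 0x0C0000 | 0x008000 | 0x000E80 | 0x00003A
      = 0x0C8EBA
Bytes: (v>>16)&0xFF=0C, (v>>8)&0xFF=8E, v&0xFF=BA

Answer: 0x0C8EBA 0C 8E BA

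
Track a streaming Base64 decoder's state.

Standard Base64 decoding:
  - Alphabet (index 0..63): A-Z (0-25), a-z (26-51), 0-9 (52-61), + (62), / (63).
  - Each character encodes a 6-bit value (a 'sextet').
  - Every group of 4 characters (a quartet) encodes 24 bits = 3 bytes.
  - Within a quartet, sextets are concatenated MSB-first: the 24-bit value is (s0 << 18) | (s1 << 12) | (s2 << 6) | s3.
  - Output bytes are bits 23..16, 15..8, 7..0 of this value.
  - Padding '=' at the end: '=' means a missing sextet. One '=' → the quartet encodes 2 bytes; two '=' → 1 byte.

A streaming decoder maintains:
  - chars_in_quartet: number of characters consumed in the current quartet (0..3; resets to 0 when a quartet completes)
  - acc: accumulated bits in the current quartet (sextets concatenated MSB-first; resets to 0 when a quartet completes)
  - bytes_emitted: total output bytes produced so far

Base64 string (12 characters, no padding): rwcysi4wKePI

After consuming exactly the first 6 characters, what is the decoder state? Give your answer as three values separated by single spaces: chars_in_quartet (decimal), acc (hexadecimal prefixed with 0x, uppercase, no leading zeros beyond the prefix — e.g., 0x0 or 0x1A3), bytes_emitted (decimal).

After char 0 ('r'=43): chars_in_quartet=1 acc=0x2B bytes_emitted=0
After char 1 ('w'=48): chars_in_quartet=2 acc=0xAF0 bytes_emitted=0
After char 2 ('c'=28): chars_in_quartet=3 acc=0x2BC1C bytes_emitted=0
After char 3 ('y'=50): chars_in_quartet=4 acc=0xAF0732 -> emit AF 07 32, reset; bytes_emitted=3
After char 4 ('s'=44): chars_in_quartet=1 acc=0x2C bytes_emitted=3
After char 5 ('i'=34): chars_in_quartet=2 acc=0xB22 bytes_emitted=3

Answer: 2 0xB22 3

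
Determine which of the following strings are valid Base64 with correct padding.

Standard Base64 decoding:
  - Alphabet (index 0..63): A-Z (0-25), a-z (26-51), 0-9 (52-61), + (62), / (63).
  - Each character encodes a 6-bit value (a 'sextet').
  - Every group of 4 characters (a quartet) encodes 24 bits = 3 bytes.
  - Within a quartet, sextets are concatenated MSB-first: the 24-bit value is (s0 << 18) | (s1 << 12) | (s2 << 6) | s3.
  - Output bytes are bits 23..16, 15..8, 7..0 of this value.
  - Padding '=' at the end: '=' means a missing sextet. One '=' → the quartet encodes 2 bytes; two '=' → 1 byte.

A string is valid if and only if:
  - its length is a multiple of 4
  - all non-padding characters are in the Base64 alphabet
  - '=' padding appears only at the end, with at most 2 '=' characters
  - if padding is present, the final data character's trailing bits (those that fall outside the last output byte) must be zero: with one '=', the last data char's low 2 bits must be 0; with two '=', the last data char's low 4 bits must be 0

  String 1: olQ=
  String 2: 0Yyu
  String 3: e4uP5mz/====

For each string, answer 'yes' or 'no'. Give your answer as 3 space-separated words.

Answer: yes yes no

Derivation:
String 1: 'olQ=' → valid
String 2: '0Yyu' → valid
String 3: 'e4uP5mz/====' → invalid (4 pad chars (max 2))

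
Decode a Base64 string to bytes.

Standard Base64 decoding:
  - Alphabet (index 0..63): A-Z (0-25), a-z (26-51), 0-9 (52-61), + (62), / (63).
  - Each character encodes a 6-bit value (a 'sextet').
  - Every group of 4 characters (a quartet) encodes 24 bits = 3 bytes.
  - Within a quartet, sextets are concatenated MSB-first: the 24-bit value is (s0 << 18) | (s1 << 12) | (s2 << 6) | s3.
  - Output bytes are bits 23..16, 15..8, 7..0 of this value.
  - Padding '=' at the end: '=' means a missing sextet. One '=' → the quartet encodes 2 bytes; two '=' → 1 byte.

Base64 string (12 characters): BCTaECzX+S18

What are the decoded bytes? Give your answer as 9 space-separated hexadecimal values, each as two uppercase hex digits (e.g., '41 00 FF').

Answer: 04 24 DA 10 2C D7 F9 2D 7C

Derivation:
After char 0 ('B'=1): chars_in_quartet=1 acc=0x1 bytes_emitted=0
After char 1 ('C'=2): chars_in_quartet=2 acc=0x42 bytes_emitted=0
After char 2 ('T'=19): chars_in_quartet=3 acc=0x1093 bytes_emitted=0
After char 3 ('a'=26): chars_in_quartet=4 acc=0x424DA -> emit 04 24 DA, reset; bytes_emitted=3
After char 4 ('E'=4): chars_in_quartet=1 acc=0x4 bytes_emitted=3
After char 5 ('C'=2): chars_in_quartet=2 acc=0x102 bytes_emitted=3
After char 6 ('z'=51): chars_in_quartet=3 acc=0x40B3 bytes_emitted=3
After char 7 ('X'=23): chars_in_quartet=4 acc=0x102CD7 -> emit 10 2C D7, reset; bytes_emitted=6
After char 8 ('+'=62): chars_in_quartet=1 acc=0x3E bytes_emitted=6
After char 9 ('S'=18): chars_in_quartet=2 acc=0xF92 bytes_emitted=6
After char 10 ('1'=53): chars_in_quartet=3 acc=0x3E4B5 bytes_emitted=6
After char 11 ('8'=60): chars_in_quartet=4 acc=0xF92D7C -> emit F9 2D 7C, reset; bytes_emitted=9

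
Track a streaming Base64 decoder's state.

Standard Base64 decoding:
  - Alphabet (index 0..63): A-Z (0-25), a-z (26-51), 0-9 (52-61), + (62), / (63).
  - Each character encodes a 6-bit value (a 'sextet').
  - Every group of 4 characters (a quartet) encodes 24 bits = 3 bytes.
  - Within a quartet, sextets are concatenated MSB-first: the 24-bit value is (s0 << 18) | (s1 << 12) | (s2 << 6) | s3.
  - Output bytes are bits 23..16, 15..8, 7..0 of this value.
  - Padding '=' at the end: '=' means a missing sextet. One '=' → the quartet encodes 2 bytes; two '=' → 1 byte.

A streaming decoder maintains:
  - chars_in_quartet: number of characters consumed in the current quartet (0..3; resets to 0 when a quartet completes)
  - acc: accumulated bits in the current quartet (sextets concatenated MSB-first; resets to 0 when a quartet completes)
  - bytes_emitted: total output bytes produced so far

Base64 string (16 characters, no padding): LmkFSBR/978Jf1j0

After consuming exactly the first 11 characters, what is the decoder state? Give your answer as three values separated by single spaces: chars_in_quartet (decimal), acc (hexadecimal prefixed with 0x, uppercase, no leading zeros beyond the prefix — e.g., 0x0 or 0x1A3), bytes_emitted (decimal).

After char 0 ('L'=11): chars_in_quartet=1 acc=0xB bytes_emitted=0
After char 1 ('m'=38): chars_in_quartet=2 acc=0x2E6 bytes_emitted=0
After char 2 ('k'=36): chars_in_quartet=3 acc=0xB9A4 bytes_emitted=0
After char 3 ('F'=5): chars_in_quartet=4 acc=0x2E6905 -> emit 2E 69 05, reset; bytes_emitted=3
After char 4 ('S'=18): chars_in_quartet=1 acc=0x12 bytes_emitted=3
After char 5 ('B'=1): chars_in_quartet=2 acc=0x481 bytes_emitted=3
After char 6 ('R'=17): chars_in_quartet=3 acc=0x12051 bytes_emitted=3
After char 7 ('/'=63): chars_in_quartet=4 acc=0x48147F -> emit 48 14 7F, reset; bytes_emitted=6
After char 8 ('9'=61): chars_in_quartet=1 acc=0x3D bytes_emitted=6
After char 9 ('7'=59): chars_in_quartet=2 acc=0xF7B bytes_emitted=6
After char 10 ('8'=60): chars_in_quartet=3 acc=0x3DEFC bytes_emitted=6

Answer: 3 0x3DEFC 6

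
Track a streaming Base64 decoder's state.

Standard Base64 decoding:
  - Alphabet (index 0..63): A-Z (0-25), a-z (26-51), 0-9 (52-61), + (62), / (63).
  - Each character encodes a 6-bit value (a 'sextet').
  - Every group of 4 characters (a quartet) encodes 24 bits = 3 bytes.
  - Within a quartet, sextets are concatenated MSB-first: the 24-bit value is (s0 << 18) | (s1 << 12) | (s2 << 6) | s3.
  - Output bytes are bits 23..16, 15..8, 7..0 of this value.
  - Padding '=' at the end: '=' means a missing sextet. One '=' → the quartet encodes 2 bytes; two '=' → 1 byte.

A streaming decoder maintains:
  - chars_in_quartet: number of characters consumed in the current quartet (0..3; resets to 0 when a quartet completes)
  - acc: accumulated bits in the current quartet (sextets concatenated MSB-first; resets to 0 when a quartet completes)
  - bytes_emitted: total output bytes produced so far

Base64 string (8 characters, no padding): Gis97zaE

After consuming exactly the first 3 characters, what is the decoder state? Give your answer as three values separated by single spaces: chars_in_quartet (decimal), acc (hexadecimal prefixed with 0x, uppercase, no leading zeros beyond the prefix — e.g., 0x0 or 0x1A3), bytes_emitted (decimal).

After char 0 ('G'=6): chars_in_quartet=1 acc=0x6 bytes_emitted=0
After char 1 ('i'=34): chars_in_quartet=2 acc=0x1A2 bytes_emitted=0
After char 2 ('s'=44): chars_in_quartet=3 acc=0x68AC bytes_emitted=0

Answer: 3 0x68AC 0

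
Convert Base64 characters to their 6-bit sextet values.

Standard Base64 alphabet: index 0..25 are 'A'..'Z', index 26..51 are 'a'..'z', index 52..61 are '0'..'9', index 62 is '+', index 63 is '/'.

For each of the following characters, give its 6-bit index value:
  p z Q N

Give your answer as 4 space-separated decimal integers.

'p': a..z range, 26 + ord('p') − ord('a') = 41
'z': a..z range, 26 + ord('z') − ord('a') = 51
'Q': A..Z range, ord('Q') − ord('A') = 16
'N': A..Z range, ord('N') − ord('A') = 13

Answer: 41 51 16 13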